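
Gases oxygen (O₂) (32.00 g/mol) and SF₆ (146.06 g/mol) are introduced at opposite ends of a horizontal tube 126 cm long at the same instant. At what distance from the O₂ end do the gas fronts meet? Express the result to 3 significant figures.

In equal time, each gas travels a distance ∝ its rate ∝ 1/√M, so d_O₂/d_SF₆ = √(M_SF₆/M_O₂) = √(146.06/32.00) = 2.136.
With d_O₂ + d_SF₆ = 126 cm, d_SF₆ = 126/(1 + 2.136) = 40.17 cm.
d_O₂ = 126 − 40.17 = 85.8 cm.

85.8 cm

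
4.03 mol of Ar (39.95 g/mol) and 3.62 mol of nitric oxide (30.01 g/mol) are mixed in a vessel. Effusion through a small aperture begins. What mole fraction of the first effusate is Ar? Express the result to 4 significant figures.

Rate_i ∝ x_i/√M_i (Graham's law weighted by mole fraction), so the effusate composition follows n_i/√M_i.
Mole fraction of Ar in the effusate = (n_Ar/√M_Ar) / (n_Ar/√M_Ar + n_NO/√M_NO)
= (4.03/√39.95) / (4.03/√39.95 + 3.62/√30.01) = 0.6376/(0.6376 + 0.6608) = 0.4911.

0.4911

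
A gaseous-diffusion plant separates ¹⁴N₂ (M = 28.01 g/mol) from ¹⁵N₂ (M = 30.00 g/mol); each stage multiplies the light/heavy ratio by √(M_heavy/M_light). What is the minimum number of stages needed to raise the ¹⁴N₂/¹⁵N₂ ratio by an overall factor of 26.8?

Single-stage factor α = √(30.00/28.01), so ln α = ½ ln(1.07105) = 0.03432.
Need α^N ≥ 26.8 ⇒ N ≥ ln(26.8) / ln α = 3.288 / 0.03432 = 95.82.
Minimum whole number of stages: N = 96.

96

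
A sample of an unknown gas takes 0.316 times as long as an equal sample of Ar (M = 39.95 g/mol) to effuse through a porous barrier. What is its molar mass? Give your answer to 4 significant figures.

Since effusion rate ∝ 1/√M, t_X/t_Ar = √(M_X/M_Ar).
0.316 = √(M_X/39.95)
M_X = 39.95 × 0.316² = 39.95 × 0.09986 = 3.989 g/mol

3.989 g/mol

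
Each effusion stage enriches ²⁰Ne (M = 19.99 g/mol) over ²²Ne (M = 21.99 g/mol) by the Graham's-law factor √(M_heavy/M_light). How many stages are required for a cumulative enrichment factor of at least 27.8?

70

With α = √(21.99/19.99) per stage, ln α = ½ ln(1.10005) = 0.04768.
Need α^N ≥ 27.8 ⇒ N ≥ ln(27.8) / ln α = 3.325 / 0.04768 = 69.74.
Minimum whole number of stages: N = 70.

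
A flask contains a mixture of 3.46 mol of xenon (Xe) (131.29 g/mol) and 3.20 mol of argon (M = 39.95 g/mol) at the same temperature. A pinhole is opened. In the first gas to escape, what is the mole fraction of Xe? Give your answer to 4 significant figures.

0.3736

Rate_i ∝ x_i/√M_i (Graham's law weighted by mole fraction), so the effusate composition follows n_i/√M_i.
So x_Xe in the escaping gas = (n_Xe/√M_Xe) / Σ(n_i/√M_i)
= (3.46/√131.29) / (3.46/√131.29 + 3.20/√39.95) = 0.3020/(0.3020 + 0.5063) = 0.3736.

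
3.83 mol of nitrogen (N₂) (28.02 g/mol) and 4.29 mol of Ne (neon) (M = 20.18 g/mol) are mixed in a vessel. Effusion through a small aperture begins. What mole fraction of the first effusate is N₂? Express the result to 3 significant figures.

0.431

Each component's effusion rate ∝ (its partial pressure)·(1/√M) ∝ n_i/√M_i.
So x_N₂ in the escaping gas = (n_N₂/√M_N₂) / Σ(n_i/√M_i)
= (3.83/√28.02) / (3.83/√28.02 + 4.29/√20.18) = 0.7235/(0.7235 + 0.9550) = 0.431.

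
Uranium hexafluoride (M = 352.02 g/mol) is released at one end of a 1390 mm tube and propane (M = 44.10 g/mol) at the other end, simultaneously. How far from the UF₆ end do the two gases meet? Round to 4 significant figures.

363.4 mm

In equal time, each gas travels a distance ∝ its rate ∝ 1/√M, so d_UF₆/d_C₃H₈ = √(M_C₃H₈/M_UF₆) = √(44.10/352.02) = 0.3539.
With d_UF₆ + d_C₃H₈ = 1390 mm, d_C₃H₈ = 1390/(1 + 0.3539) = 1027 mm.
d_UF₆ = 1390 − 1027 = 363.4 mm.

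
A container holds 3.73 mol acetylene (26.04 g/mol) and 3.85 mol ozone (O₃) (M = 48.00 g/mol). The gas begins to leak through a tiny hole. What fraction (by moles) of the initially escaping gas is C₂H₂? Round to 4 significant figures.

Each component's effusion rate ∝ (its partial pressure)·(1/√M) ∝ n_i/√M_i.
So x_C₂H₂ in the escaping gas = (n_C₂H₂/√M_C₂H₂) / Σ(n_i/√M_i)
= (3.73/√26.04) / (3.73/√26.04 + 3.85/√48.00) = 0.7310/(0.7310 + 0.5557) = 0.5681.

0.5681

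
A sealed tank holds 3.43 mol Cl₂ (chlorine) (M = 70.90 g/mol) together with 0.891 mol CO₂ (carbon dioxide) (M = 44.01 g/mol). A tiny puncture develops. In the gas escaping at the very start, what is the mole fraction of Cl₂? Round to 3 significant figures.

Effusion rate of each component ∝ n_i/√M_i (partial pressure × 1/√M).
x_Cl₂(eff) = (n_Cl₂/√M_Cl₂) / (n_Cl₂/√M_Cl₂ + n_CO₂/√M_CO₂)
= (3.43/√70.90) / (3.43/√70.90 + 0.891/√44.01) = 0.4074/(0.4074 + 0.1343) = 0.752.

0.752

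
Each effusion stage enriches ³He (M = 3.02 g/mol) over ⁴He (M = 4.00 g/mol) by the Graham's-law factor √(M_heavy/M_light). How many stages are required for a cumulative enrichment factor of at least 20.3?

22

Single-stage factor α = √(4.00/3.02), so ln α = ½ ln(1.32450) = 0.1405.
Need α^N ≥ 20.3 ⇒ N ≥ ln(20.3) / ln α = 3.011 / 0.1405 = 21.43.
So at least 22 stages are needed.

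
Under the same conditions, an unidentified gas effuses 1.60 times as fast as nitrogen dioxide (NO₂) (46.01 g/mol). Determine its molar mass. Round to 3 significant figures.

18.0 g/mol

Graham's law gives rate_X/rate_NO₂ = √(M_NO₂/M_X).
1.60 = √(46.01/M_X)
M_X = 46.01 / 1.60² = 46.01 / 2.560 = 18.0 g/mol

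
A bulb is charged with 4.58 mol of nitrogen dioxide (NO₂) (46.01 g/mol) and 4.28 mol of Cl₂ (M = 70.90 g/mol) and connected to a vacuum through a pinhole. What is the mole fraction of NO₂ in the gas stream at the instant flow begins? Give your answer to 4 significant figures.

Each component's effusion rate ∝ (its partial pressure)·(1/√M) ∝ n_i/√M_i.
Mole fraction of NO₂ in the effusate = (n_NO₂/√M_NO₂) / (n_NO₂/√M_NO₂ + n_Cl₂/√M_Cl₂)
= (4.58/√46.01) / (4.58/√46.01 + 4.28/√70.90) = 0.6752/(0.6752 + 0.5083) = 0.5705.

0.5705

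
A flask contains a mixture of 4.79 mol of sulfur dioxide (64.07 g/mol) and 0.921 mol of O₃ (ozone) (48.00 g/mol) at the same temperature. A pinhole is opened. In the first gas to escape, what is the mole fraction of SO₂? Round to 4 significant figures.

Effusion rate of each component ∝ n_i/√M_i (partial pressure × 1/√M).
Mole fraction of SO₂ in the effusate = (n_SO₂/√M_SO₂) / (n_SO₂/√M_SO₂ + n_O₃/√M_O₃)
= (4.79/√64.07) / (4.79/√64.07 + 0.921/√48.00) = 0.5984/(0.5984 + 0.1329) = 0.8182.

0.8182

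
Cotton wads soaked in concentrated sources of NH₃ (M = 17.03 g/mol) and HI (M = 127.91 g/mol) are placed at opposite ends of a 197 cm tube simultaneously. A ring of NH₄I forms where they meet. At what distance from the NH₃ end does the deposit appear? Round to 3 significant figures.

144 cm

Distances travelled in equal time are proportional to diffusion rates, so d_NH₃/d_HI = √(M_HI/M_NH₃) = √(127.91/17.03) = 2.741.
With d_NH₃ + d_HI = 197 cm, d_HI = 197/(1 + 2.741) = 52.67 cm.
d_NH₃ = 197 − 52.67 = 144 cm.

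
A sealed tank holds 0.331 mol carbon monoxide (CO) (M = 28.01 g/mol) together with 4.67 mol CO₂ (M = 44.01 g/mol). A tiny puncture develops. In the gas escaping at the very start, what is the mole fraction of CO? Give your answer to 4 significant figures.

0.08160

Each component's effusion rate ∝ (its partial pressure)·(1/√M) ∝ n_i/√M_i.
Mole fraction of CO in the effusate = (n_CO/√M_CO) / (n_CO/√M_CO + n_CO₂/√M_CO₂)
= (0.331/√28.01) / (0.331/√28.01 + 4.67/√44.01) = 0.06254/(0.06254 + 0.7039) = 0.08160.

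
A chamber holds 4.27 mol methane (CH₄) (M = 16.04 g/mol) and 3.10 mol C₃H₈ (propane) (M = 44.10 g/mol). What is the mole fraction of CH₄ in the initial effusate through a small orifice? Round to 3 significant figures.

Each component's effusion rate ∝ (its partial pressure)·(1/√M) ∝ n_i/√M_i.
So x_CH₄ in the escaping gas = (n_CH₄/√M_CH₄) / Σ(n_i/√M_i)
= (4.27/√16.04) / (4.27/√16.04 + 3.10/√44.10) = 1.066/(1.066 + 0.4668) = 0.695.

0.695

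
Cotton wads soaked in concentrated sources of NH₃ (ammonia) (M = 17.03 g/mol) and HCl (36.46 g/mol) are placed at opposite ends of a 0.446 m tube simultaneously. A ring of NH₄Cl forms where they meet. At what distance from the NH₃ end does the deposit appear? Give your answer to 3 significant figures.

The fronts meet when d_NH₃ + d_HCl = L with d_NH₃/d_HCl = √(M_HCl/M_NH₃) (Graham's law). Here √(M_HCl/M_NH₃) = √(36.46/17.03) = 1.463.
With d_NH₃ + d_HCl = 0.446 m, d_HCl = 0.446/(1 + 1.463) = 0.1811 m.
d_NH₃ = 0.446 − 0.1811 = 0.265 m.

0.265 m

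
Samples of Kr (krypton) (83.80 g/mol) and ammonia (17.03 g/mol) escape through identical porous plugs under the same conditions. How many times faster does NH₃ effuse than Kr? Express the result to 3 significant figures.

From Graham's law, rate_NH₃/rate_Kr = √(M_Kr/M_NH₃) = √(83.80/17.03) = √4.921 = 2.22.

2.22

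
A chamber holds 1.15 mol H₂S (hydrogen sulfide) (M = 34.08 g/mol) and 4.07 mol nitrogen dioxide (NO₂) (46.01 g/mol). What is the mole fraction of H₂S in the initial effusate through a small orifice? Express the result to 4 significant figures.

0.2472

Rate_i ∝ x_i/√M_i (Graham's law weighted by mole fraction), so the effusate composition follows n_i/√M_i.
x_H₂S(eff) = (n_H₂S/√M_H₂S) / (n_H₂S/√M_H₂S + n_NO₂/√M_NO₂)
= (1.15/√34.08) / (1.15/√34.08 + 4.07/√46.01) = 0.1970/(0.1970 + 0.6000) = 0.2472.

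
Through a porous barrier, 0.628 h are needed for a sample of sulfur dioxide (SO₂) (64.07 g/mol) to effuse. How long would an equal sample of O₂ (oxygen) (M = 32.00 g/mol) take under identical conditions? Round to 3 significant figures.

0.444 h

Using Graham's law: t_O₂/t_SO₂ = √(M_O₂/M_SO₂) = √(32.00/64.07) = √0.4995 = 0.7067.
So the time for O₂ is 0.628 × 0.7067 = 0.444 h.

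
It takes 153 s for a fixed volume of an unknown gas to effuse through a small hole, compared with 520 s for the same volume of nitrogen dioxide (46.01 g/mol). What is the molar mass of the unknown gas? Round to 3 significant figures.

3.98 g/mol

Graham's law gives t_X/t_NO₂ = √(M_X/M_NO₂).
153/520 = 0.2942 = √(M_X/46.01)
M_X = 46.01 × 0.2942² = 46.01 × 0.08657 = 3.98 g/mol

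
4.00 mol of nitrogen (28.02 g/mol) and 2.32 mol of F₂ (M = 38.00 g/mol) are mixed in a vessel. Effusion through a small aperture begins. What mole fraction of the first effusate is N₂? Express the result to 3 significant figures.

Each component's effusion rate ∝ (its partial pressure)·(1/√M) ∝ n_i/√M_i.
x_N₂(eff) = (n_N₂/√M_N₂) / (n_N₂/√M_N₂ + n_F₂/√M_F₂)
= (4.00/√28.02) / (4.00/√28.02 + 2.32/√38.00) = 0.7557/(0.7557 + 0.3764) = 0.668.

0.668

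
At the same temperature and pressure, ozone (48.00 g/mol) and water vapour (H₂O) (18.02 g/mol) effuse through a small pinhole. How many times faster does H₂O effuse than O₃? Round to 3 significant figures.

Using Graham's law: rate_H₂O/rate_O₃ = √(M_O₃/M_H₂O) = √(48.00/18.02) = √2.664 = 1.63.

1.63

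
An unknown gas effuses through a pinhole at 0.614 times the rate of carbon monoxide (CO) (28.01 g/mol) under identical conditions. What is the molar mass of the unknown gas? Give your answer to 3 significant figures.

By Graham's law, rate_X/rate_CO = √(M_CO/M_X).
0.614 = √(28.01/M_X)
M_X = 28.01 / 0.614² = 28.01 / 0.3770 = 74.3 g/mol

74.3 g/mol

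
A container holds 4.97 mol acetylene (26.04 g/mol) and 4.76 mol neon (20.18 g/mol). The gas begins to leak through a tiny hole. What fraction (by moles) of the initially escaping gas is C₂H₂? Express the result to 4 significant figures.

Each component's effusion rate ∝ (its partial pressure)·(1/√M) ∝ n_i/√M_i.
x_C₂H₂(eff) = (n_C₂H₂/√M_C₂H₂) / (n_C₂H₂/√M_C₂H₂ + n_Ne/√M_Ne)
= (4.97/√26.04) / (4.97/√26.04 + 4.76/√20.18) = 0.9739/(0.9739 + 1.060) = 0.4789.

0.4789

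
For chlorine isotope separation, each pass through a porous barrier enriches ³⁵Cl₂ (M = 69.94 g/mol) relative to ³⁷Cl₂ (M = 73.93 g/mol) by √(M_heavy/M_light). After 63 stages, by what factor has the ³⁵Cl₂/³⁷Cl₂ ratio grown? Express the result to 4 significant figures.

Overall factor = α^63 with α = √(73.93/69.94), i.e. (73.93/69.94)^(63/2).
= 1.05705^(63/2) = 5.741.

5.741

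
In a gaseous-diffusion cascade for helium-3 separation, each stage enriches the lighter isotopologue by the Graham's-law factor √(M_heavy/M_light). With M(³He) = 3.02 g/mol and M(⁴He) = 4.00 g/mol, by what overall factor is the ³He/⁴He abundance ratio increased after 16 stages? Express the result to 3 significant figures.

9.47

Each stage multiplies the ratio by α = √(4.00/3.02), so after 16 stages the overall factor is α^16 = (4.00/3.02)^(16/2).
= 1.32450^8 = 9.47.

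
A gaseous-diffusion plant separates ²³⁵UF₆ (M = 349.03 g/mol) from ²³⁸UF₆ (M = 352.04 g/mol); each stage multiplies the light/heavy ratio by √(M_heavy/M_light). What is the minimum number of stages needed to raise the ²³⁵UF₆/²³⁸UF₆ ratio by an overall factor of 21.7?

717

With α = √(352.04/349.03) per stage, ln α = ½ ln(1.00862) = 0.004293.
Need α^N ≥ 21.7 ⇒ N ≥ ln(21.7) / ln α = 3.077 / 0.004293 = 716.74.
Minimum whole number of stages: N = 717.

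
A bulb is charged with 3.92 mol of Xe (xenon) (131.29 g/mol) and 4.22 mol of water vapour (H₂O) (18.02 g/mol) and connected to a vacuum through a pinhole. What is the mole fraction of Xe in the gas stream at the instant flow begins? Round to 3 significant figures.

0.256

The effusion rate of species i is ∝ p_i/√M_i ∝ n_i/√M_i.
Mole fraction of Xe in the effusate = (n_Xe/√M_Xe) / (n_Xe/√M_Xe + n_H₂O/√M_H₂O)
= (3.92/√131.29) / (3.92/√131.29 + 4.22/√18.02) = 0.3421/(0.3421 + 0.9941) = 0.256.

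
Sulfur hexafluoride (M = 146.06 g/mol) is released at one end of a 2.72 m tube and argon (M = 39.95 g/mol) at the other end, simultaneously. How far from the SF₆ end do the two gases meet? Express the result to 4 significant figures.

0.9340 m

The fronts meet when d_SF₆ + d_Ar = L with d_SF₆/d_Ar = √(M_Ar/M_SF₆) (Graham's law). Here √(M_Ar/M_SF₆) = √(39.95/146.06) = 0.5230.
With d_SF₆ + d_Ar = 2.72 m, d_Ar = 2.72/(1 + 0.5230) = 1.786 m.
d_SF₆ = 2.72 − 1.786 = 0.9340 m.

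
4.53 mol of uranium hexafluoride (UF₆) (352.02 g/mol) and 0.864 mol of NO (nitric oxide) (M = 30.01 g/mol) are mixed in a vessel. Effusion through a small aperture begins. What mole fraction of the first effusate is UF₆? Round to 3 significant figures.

0.605

The effusion rate of species i is ∝ p_i/√M_i ∝ n_i/√M_i.
So x_UF₆ in the escaping gas = (n_UF₆/√M_UF₆) / Σ(n_i/√M_i)
= (4.53/√352.02) / (4.53/√352.02 + 0.864/√30.01) = 0.2414/(0.2414 + 0.1577) = 0.605.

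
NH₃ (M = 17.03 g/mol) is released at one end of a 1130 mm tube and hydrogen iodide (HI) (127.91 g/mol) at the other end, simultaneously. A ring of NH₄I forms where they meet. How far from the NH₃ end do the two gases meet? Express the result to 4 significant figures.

Distances travelled in equal time are proportional to diffusion rates, so d_NH₃/d_HI = √(M_HI/M_NH₃) = √(127.91/17.03) = 2.741.
With d_NH₃ + d_HI = 1130 mm, d_HI = 1130/(1 + 2.741) = 302.1 mm.
d_NH₃ = 1130 − 302.1 = 827.9 mm.

827.9 mm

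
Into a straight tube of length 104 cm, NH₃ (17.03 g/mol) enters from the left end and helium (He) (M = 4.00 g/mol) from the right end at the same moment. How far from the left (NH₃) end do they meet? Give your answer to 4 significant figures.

33.95 cm

Distances travelled in equal time are proportional to diffusion rates, so d_NH₃/d_He = √(M_He/M_NH₃) = √(4.00/17.03) = 0.4846.
With d_NH₃ + d_He = 104 cm, d_He = 104/(1 + 0.4846) = 70.05 cm.
d_NH₃ = 104 − 70.05 = 33.95 cm.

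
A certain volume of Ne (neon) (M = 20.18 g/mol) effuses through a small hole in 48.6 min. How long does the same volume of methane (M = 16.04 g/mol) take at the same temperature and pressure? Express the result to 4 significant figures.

43.33 min

Graham's law gives t_CH₄/t_Ne = √(M_CH₄/M_Ne) = √(16.04/20.18) = √0.7948 = 0.8915.
So the time for CH₄ is 48.6 × 0.8915 = 43.33 min.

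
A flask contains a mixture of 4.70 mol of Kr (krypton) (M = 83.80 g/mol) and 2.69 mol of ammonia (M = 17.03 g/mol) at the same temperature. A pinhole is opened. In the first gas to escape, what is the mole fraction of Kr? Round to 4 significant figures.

Each component's effusion rate ∝ (its partial pressure)·(1/√M) ∝ n_i/√M_i.
x_Kr(eff) = (n_Kr/√M_Kr) / (n_Kr/√M_Kr + n_NH₃/√M_NH₃)
= (4.70/√83.80) / (4.70/√83.80 + 2.69/√17.03) = 0.5134/(0.5134 + 0.6518) = 0.4406.

0.4406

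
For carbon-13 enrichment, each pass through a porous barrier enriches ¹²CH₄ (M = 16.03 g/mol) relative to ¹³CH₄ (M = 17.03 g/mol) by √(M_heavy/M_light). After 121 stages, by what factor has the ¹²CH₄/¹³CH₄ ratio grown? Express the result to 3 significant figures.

The single-stage factor is √(M_heavy/M_light), so 121 stages give [√(17.03/16.03)]^121 = (17.03/16.03)^(121/2).
= 1.06238^(121/2) = 38.9.

38.9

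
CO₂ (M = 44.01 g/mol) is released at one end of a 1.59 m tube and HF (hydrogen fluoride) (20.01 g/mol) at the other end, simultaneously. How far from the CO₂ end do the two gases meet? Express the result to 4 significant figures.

0.6403 m

Distances travelled in equal time are proportional to diffusion rates, so d_CO₂/d_HF = √(M_HF/M_CO₂) = √(20.01/44.01) = 0.6743.
With d_CO₂ + d_HF = 1.59 m, d_HF = 1.59/(1 + 0.6743) = 0.9497 m.
d_CO₂ = 1.59 − 0.9497 = 0.6403 m.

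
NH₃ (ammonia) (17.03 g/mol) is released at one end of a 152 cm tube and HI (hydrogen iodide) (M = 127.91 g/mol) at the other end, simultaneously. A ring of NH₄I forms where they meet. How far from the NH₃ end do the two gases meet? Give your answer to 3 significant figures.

111 cm

In equal time, each gas travels a distance ∝ its rate ∝ 1/√M, so d_NH₃/d_HI = √(M_HI/M_NH₃) = √(127.91/17.03) = 2.741.
With d_NH₃ + d_HI = 152 cm, d_HI = 152/(1 + 2.741) = 40.64 cm.
d_NH₃ = 152 − 40.64 = 111 cm.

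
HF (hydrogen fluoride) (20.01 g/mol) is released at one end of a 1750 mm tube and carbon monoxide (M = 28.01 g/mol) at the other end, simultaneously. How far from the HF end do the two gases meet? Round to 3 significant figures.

Graham's law gives d_HF/d_CO = rate_HF/rate_CO = √(M_CO/M_HF) = √(28.01/20.01) = 1.183.
With d_HF + d_CO = 1750 mm, d_CO = 1750/(1 + 1.183) = 801.6 mm.
d_HF = 1750 − 801.6 = 948 mm.

948 mm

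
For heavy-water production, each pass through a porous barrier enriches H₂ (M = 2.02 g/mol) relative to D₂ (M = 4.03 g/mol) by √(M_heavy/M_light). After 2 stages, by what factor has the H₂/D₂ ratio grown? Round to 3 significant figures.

After 2 stages the ratio has grown by (√(4.03/2.02))^2 = (4.03/2.02)^(2/2).
= 1.99505^1 = 2.00.

2.00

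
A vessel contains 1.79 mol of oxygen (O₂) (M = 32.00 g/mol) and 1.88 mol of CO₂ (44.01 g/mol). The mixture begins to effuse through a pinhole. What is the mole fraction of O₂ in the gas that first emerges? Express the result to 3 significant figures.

0.528

Effusion rate of each component ∝ n_i/√M_i (partial pressure × 1/√M).
x_O₂(eff) = (n_O₂/√M_O₂) / (n_O₂/√M_O₂ + n_CO₂/√M_CO₂)
= (1.79/√32.00) / (1.79/√32.00 + 1.88/√44.01) = 0.3164/(0.3164 + 0.2834) = 0.528.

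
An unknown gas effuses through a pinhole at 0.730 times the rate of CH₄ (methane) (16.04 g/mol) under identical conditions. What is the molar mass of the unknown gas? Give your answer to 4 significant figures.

From Graham's law, rate_X/rate_CH₄ = √(M_CH₄/M_X).
0.730 = √(16.04/M_X)
M_X = 16.04 / 0.730² = 16.04 / 0.5329 = 30.10 g/mol

30.10 g/mol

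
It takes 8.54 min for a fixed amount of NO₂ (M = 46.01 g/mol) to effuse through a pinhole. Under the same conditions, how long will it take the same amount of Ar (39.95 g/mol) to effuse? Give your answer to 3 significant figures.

By Graham's law, t_Ar/t_NO₂ = √(M_Ar/M_NO₂) = √(39.95/46.01) = √0.8683 = 0.9318.
So the time for Ar is 8.54 × 0.9318 = 7.96 min.

7.96 min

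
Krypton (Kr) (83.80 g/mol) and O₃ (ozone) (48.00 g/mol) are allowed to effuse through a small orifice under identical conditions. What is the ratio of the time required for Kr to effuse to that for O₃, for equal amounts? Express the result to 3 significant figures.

1.32

From Graham's law, t_Kr/t_O₃ = √(M_Kr/M_O₃) = √(83.80/48.00) = √1.746 = 1.32.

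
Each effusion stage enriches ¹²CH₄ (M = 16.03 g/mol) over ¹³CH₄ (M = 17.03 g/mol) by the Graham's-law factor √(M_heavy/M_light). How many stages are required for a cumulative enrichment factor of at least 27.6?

Per stage α = (17.03/16.03)^(1/2) = 1.06238^0.5, giving ln α = 0.03026.
Need α^N ≥ 27.6 ⇒ N ≥ ln(27.6) / ln α = 3.318 / 0.03026 = 109.65.
Rounding up, N = 110 stages.

110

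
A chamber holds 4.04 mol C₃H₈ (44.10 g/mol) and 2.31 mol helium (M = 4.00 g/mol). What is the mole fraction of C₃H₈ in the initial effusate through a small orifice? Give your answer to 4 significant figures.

0.3450

Each component's effusion rate ∝ (its partial pressure)·(1/√M) ∝ n_i/√M_i.
So x_C₃H₈ in the escaping gas = (n_C₃H₈/√M_C₃H₈) / Σ(n_i/√M_i)
= (4.04/√44.10) / (4.04/√44.10 + 2.31/√4.00) = 0.6084/(0.6084 + 1.155) = 0.3450.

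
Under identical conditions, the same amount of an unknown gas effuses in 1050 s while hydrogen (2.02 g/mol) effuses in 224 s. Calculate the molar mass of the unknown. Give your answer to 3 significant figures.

Graham's law gives t_X/t_H₂ = √(M_X/M_H₂).
1050/224 = 4.688 = √(M_X/2.02)
M_X = 2.02 × 4.688² = 2.02 × 21.97 = 44.4 g/mol

44.4 g/mol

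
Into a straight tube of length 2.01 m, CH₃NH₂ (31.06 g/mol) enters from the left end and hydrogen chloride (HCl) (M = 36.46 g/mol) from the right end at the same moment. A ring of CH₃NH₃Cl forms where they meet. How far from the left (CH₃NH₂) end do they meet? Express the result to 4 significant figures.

Distances travelled in equal time are proportional to diffusion rates, so d_CH₃NH₂/d_HCl = √(M_HCl/M_CH₃NH₂) = √(36.46/31.06) = 1.083.
With d_CH₃NH₂ + d_HCl = 2.01 m, d_HCl = 2.01/(1 + 1.083) = 0.9647 m.
d_CH₃NH₂ = 2.01 − 0.9647 = 1.045 m.

1.045 m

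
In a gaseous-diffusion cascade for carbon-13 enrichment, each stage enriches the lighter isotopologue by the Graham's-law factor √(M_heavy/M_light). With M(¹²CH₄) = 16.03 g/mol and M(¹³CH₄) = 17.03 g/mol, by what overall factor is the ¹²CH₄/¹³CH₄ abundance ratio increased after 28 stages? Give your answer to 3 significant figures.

The single-stage factor is √(M_heavy/M_light), so 28 stages give [√(17.03/16.03)]^28 = (17.03/16.03)^(28/2).
= 1.06238^14 = 2.33.

2.33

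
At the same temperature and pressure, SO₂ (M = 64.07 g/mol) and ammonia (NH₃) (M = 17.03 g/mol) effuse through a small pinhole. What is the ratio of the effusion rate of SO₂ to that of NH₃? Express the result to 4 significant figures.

By Graham's law, rate_SO₂/rate_NH₃ = √(M_NH₃/M_SO₂) = √(17.03/64.07) = √0.2658 = 0.5156.

0.5156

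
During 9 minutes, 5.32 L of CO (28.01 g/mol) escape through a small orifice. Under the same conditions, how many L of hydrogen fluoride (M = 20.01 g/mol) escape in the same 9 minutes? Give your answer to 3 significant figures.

6.29 L

From Graham's law, rate_HF/rate_CO = √(M_CO/M_HF) = √(28.01/20.01) = √1.400 = 1.183.
So the volume for HF is 5.32 × 1.183 = 6.29 L.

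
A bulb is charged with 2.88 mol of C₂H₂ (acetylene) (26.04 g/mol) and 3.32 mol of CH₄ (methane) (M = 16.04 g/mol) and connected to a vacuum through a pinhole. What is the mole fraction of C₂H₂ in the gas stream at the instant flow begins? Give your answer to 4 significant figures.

Rate_i ∝ x_i/√M_i (Graham's law weighted by mole fraction), so the effusate composition follows n_i/√M_i.
x_C₂H₂(eff) = (n_C₂H₂/√M_C₂H₂) / (n_C₂H₂/√M_C₂H₂ + n_CH₄/√M_CH₄)
= (2.88/√26.04) / (2.88/√26.04 + 3.32/√16.04) = 0.5644/(0.5644 + 0.8290) = 0.4051.

0.4051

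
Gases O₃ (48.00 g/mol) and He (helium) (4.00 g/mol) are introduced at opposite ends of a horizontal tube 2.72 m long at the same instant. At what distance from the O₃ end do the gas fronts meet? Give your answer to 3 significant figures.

0.609 m

The fronts meet when d_O₃ + d_He = L with d_O₃/d_He = √(M_He/M_O₃) (Graham's law). Here √(M_He/M_O₃) = √(4.00/48.00) = 0.2887.
With d_O₃ + d_He = 2.72 m, d_He = 2.72/(1 + 0.2887) = 2.111 m.
d_O₃ = 2.72 − 2.111 = 0.609 m.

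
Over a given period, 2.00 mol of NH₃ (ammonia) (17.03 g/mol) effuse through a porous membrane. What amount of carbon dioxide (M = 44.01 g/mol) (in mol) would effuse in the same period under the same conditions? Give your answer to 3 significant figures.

1.24 mol

Using Graham's law: rate_CO₂/rate_NH₃ = √(M_NH₃/M_CO₂) = √(17.03/44.01) = √0.3870 = 0.6221.
So the amount for CO₂ is 2.00 × 0.6221 = 1.24 mol.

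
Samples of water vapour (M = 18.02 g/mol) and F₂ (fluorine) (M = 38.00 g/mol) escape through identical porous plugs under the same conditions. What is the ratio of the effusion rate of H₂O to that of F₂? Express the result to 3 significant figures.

1.45

Graham's law gives rate_H₂O/rate_F₂ = √(M_F₂/M_H₂O) = √(38.00/18.02) = √2.109 = 1.45.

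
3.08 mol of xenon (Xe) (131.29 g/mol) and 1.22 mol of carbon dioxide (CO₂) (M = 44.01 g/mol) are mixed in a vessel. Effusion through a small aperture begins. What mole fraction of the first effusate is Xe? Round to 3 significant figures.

0.594

Each component's effusion rate ∝ (its partial pressure)·(1/√M) ∝ n_i/√M_i.
x_Xe(eff) = (n_Xe/√M_Xe) / (n_Xe/√M_Xe + n_CO₂/√M_CO₂)
= (3.08/√131.29) / (3.08/√131.29 + 1.22/√44.01) = 0.2688/(0.2688 + 0.1839) = 0.594.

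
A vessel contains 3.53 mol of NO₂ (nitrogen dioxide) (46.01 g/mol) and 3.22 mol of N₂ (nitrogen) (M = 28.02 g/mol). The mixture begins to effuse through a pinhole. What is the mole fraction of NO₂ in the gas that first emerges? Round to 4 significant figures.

0.4611

Each component's effusion rate ∝ (its partial pressure)·(1/√M) ∝ n_i/√M_i.
Mole fraction of NO₂ in the effusate = (n_NO₂/√M_NO₂) / (n_NO₂/√M_NO₂ + n_N₂/√M_N₂)
= (3.53/√46.01) / (3.53/√46.01 + 3.22/√28.02) = 0.5204/(0.5204 + 0.6083) = 0.4611.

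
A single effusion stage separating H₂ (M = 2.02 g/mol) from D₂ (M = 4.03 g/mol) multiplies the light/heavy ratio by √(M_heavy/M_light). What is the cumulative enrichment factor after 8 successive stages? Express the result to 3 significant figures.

After 8 stages the ratio has grown by (√(4.03/2.02))^8 = (4.03/2.02)^(8/2).
= 1.99505^4 = 15.8.

15.8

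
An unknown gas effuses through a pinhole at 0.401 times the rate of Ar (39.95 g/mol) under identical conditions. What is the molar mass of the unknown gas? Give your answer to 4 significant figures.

248.4 g/mol

By Graham's law, rate_X/rate_Ar = √(M_Ar/M_X).
0.401 = √(39.95/M_X)
M_X = 39.95 / 0.401² = 39.95 / 0.1608 = 248.4 g/mol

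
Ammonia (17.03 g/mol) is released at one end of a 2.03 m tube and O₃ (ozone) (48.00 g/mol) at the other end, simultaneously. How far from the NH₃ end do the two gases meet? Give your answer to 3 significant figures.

1.27 m

The fronts meet when d_NH₃ + d_O₃ = L with d_NH₃/d_O₃ = √(M_O₃/M_NH₃) (Graham's law). Here √(M_O₃/M_NH₃) = √(48.00/17.03) = 1.679.
With d_NH₃ + d_O₃ = 2.03 m, d_O₃ = 2.03/(1 + 1.679) = 0.7578 m.
d_NH₃ = 2.03 − 0.7578 = 1.27 m.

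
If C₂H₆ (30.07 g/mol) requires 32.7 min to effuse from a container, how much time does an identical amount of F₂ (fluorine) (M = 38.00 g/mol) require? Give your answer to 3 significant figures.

Since effusion rate ∝ 1/√M, t_F₂/t_C₂H₆ = √(M_F₂/M_C₂H₆) = √(38.00/30.07) = √1.264 = 1.124.
So the time for F₂ is 32.7 × 1.124 = 36.8 min.

36.8 min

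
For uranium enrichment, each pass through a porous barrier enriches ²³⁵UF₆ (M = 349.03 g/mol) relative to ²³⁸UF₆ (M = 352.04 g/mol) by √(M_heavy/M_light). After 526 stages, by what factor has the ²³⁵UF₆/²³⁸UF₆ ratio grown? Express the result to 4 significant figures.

9.567

After 526 stages the ratio has grown by (√(352.04/349.03))^526 = (352.04/349.03)^(526/2).
= 1.00862^263 = 9.567.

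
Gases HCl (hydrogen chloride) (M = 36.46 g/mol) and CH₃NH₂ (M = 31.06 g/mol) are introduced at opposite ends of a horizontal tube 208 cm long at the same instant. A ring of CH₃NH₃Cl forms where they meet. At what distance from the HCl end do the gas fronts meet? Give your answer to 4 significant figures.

99.83 cm

The fronts meet when d_HCl + d_CH₃NH₂ = L with d_HCl/d_CH₃NH₂ = √(M_CH₃NH₂/M_HCl) (Graham's law). Here √(M_CH₃NH₂/M_HCl) = √(31.06/36.46) = 0.9230.
With d_HCl + d_CH₃NH₂ = 208 cm, d_CH₃NH₂ = 208/(1 + 0.9230) = 108.2 cm.
d_HCl = 208 − 108.2 = 99.83 cm.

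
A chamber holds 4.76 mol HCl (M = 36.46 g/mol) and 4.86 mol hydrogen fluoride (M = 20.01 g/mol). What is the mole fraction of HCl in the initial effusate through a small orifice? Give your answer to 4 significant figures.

0.4205

Each component's effusion rate ∝ (its partial pressure)·(1/√M) ∝ n_i/√M_i.
So x_HCl in the escaping gas = (n_HCl/√M_HCl) / Σ(n_i/√M_i)
= (4.76/√36.46) / (4.76/√36.46 + 4.86/√20.01) = 0.7883/(0.7883 + 1.086) = 0.4205.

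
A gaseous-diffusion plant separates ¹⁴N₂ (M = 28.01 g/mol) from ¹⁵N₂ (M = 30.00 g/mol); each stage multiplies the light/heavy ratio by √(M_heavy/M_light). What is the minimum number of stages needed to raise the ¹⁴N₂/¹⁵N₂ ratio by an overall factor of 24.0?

93

With α = √(30.00/28.01) per stage, ln α = ½ ln(1.07105) = 0.03432.
Need α^N ≥ 24.0 ⇒ N ≥ ln(24.0) / ln α = 3.178 / 0.03432 = 92.61.
Minimum whole number of stages: N = 93.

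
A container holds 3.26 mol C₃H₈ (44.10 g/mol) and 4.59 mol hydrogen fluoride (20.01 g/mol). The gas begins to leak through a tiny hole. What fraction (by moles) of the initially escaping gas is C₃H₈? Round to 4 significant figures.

The effusion rate of species i is ∝ p_i/√M_i ∝ n_i/√M_i.
x_C₃H₈(eff) = (n_C₃H₈/√M_C₃H₈) / (n_C₃H₈/√M_C₃H₈ + n_HF/√M_HF)
= (3.26/√44.10) / (3.26/√44.10 + 4.59/√20.01) = 0.4909/(0.4909 + 1.026) = 0.3236.

0.3236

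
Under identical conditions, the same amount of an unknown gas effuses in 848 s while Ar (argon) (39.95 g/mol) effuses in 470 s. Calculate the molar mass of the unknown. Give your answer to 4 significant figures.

130.1 g/mol

By Graham's law, t_X/t_Ar = √(M_X/M_Ar).
848/470 = 1.804 = √(M_X/39.95)
M_X = 39.95 × 1.804² = 39.95 × 3.255 = 130.1 g/mol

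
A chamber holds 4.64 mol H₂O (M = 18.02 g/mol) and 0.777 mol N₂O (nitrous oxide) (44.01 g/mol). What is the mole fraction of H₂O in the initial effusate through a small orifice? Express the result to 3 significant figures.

Effusion rate of each component ∝ n_i/√M_i (partial pressure × 1/√M).
x_H₂O(eff) = (n_H₂O/√M_H₂O) / (n_H₂O/√M_H₂O + n_N₂O/√M_N₂O)
= (4.64/√18.02) / (4.64/√18.02 + 0.777/√44.01) = 1.093/(1.093 + 0.1171) = 0.903.

0.903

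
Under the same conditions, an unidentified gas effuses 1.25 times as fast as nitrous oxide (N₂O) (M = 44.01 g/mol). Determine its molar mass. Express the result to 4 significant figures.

28.17 g/mol

From Graham's law, rate_X/rate_N₂O = √(M_N₂O/M_X).
1.25 = √(44.01/M_X)
M_X = 44.01 / 1.25² = 44.01 / 1.562 = 28.17 g/mol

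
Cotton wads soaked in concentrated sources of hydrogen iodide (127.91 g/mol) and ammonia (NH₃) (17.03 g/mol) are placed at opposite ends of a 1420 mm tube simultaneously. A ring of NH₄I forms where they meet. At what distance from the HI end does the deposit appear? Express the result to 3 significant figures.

The fronts meet when d_HI + d_NH₃ = L with d_HI/d_NH₃ = √(M_NH₃/M_HI) (Graham's law). Here √(M_NH₃/M_HI) = √(17.03/127.91) = 0.3649.
With d_HI + d_NH₃ = 1420 mm, d_NH₃ = 1420/(1 + 0.3649) = 1040 mm.
d_HI = 1420 − 1040 = 380 mm.

380 mm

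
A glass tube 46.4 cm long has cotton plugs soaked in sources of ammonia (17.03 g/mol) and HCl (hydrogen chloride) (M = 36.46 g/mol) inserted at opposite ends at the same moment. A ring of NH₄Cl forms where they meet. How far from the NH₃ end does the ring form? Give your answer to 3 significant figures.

27.6 cm

Distances travelled in equal time are proportional to diffusion rates, so d_NH₃/d_HCl = √(M_HCl/M_NH₃) = √(36.46/17.03) = 1.463.
With d_NH₃ + d_HCl = 46.4 cm, d_HCl = 46.4/(1 + 1.463) = 18.84 cm.
d_NH₃ = 46.4 − 18.84 = 27.6 cm.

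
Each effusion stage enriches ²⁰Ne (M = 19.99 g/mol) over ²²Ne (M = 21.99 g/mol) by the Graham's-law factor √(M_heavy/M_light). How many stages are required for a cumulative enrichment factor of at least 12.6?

54

Single-stage factor α = √(21.99/19.99), so ln α = ½ ln(1.10005) = 0.04768.
Need α^N ≥ 12.6 ⇒ N ≥ ln(12.6) / ln α = 2.534 / 0.04768 = 53.14.
Minimum whole number of stages: N = 54.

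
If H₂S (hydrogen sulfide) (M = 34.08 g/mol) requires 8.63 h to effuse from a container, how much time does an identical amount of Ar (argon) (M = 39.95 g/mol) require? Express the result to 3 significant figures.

9.34 h

From Graham's law, t_Ar/t_H₂S = √(M_Ar/M_H₂S) = √(39.95/34.08) = √1.172 = 1.083.
So the time for Ar is 8.63 × 1.083 = 9.34 h.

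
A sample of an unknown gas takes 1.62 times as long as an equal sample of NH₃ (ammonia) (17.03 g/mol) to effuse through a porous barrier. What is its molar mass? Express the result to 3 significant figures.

44.7 g/mol

Using Graham's law: t_X/t_NH₃ = √(M_X/M_NH₃).
1.62 = √(M_X/17.03)
M_X = 17.03 × 1.62² = 17.03 × 2.624 = 44.7 g/mol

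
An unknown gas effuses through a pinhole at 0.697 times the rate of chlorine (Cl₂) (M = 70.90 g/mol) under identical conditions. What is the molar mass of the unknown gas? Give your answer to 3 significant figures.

146 g/mol

Using Graham's law: rate_X/rate_Cl₂ = √(M_Cl₂/M_X).
0.697 = √(70.90/M_X)
M_X = 70.90 / 0.697² = 70.90 / 0.4858 = 146 g/mol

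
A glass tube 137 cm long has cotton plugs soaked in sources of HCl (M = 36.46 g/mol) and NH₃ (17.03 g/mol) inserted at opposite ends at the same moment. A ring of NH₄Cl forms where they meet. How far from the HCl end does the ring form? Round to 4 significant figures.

55.62 cm

Graham's law gives d_HCl/d_NH₃ = rate_HCl/rate_NH₃ = √(M_NH₃/M_HCl) = √(17.03/36.46) = 0.6834.
With d_HCl + d_NH₃ = 137 cm, d_NH₃ = 137/(1 + 0.6834) = 81.38 cm.
d_HCl = 137 − 81.38 = 55.62 cm.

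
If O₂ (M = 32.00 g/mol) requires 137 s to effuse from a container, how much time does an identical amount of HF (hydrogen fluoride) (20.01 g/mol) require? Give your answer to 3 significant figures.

Graham's law gives t_HF/t_O₂ = √(M_HF/M_O₂) = √(20.01/32.00) = √0.6253 = 0.7908.
So the time for HF is 137 × 0.7908 = 108 s.

108 s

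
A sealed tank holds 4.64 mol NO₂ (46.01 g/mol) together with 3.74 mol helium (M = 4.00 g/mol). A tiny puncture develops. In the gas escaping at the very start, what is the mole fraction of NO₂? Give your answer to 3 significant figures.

0.268

Each component's effusion rate ∝ (its partial pressure)·(1/√M) ∝ n_i/√M_i.
x_NO₂(eff) = (n_NO₂/√M_NO₂) / (n_NO₂/√M_NO₂ + n_He/√M_He)
= (4.64/√46.01) / (4.64/√46.01 + 3.74/√4.00) = 0.6841/(0.6841 + 1.870) = 0.268.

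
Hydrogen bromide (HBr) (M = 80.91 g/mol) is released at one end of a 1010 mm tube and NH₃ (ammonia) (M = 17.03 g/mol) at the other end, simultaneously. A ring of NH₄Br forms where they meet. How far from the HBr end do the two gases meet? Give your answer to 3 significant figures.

In equal time, each gas travels a distance ∝ its rate ∝ 1/√M, so d_HBr/d_NH₃ = √(M_NH₃/M_HBr) = √(17.03/80.91) = 0.4588.
With d_HBr + d_NH₃ = 1010 mm, d_NH₃ = 1010/(1 + 0.4588) = 692.4 mm.
d_HBr = 1010 − 692.4 = 318 mm.

318 mm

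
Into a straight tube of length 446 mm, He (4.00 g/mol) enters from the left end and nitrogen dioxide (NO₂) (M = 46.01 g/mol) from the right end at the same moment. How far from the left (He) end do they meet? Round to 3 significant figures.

Graham's law gives d_He/d_NO₂ = rate_He/rate_NO₂ = √(M_NO₂/M_He) = √(46.01/4.00) = 3.392.
With d_He + d_NO₂ = 446 mm, d_NO₂ = 446/(1 + 3.392) = 101.6 mm.
d_He = 446 − 101.6 = 344 mm.

344 mm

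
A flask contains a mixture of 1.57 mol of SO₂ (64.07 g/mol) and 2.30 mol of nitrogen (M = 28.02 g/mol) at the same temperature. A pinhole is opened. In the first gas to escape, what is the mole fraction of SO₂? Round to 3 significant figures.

Each component's effusion rate ∝ (its partial pressure)·(1/√M) ∝ n_i/√M_i.
Mole fraction of SO₂ in the effusate = (n_SO₂/√M_SO₂) / (n_SO₂/√M_SO₂ + n_N₂/√M_N₂)
= (1.57/√64.07) / (1.57/√64.07 + 2.30/√28.02) = 0.1961/(0.1961 + 0.4345) = 0.311.

0.311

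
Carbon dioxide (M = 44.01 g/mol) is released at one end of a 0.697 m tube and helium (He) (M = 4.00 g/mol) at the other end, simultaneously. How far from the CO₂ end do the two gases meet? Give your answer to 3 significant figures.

Distances travelled in equal time are proportional to diffusion rates, so d_CO₂/d_He = √(M_He/M_CO₂) = √(4.00/44.01) = 0.3015.
With d_CO₂ + d_He = 0.697 m, d_He = 0.697/(1 + 0.3015) = 0.5355 m.
d_CO₂ = 0.697 − 0.5355 = 0.161 m.

0.161 m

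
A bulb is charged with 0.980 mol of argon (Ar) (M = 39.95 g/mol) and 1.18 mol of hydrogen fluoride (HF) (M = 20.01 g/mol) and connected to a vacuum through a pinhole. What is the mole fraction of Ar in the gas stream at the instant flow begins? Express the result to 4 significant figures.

The effusion rate of species i is ∝ p_i/√M_i ∝ n_i/√M_i.
Mole fraction of Ar in the effusate = (n_Ar/√M_Ar) / (n_Ar/√M_Ar + n_HF/√M_HF)
= (0.980/√39.95) / (0.980/√39.95 + 1.18/√20.01) = 0.1550/(0.1550 + 0.2638) = 0.3702.

0.3702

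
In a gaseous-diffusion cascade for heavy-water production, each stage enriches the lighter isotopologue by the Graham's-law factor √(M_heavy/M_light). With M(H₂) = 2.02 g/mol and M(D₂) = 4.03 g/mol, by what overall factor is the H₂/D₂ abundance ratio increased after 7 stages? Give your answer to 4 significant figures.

11.22

The single-stage factor is √(M_heavy/M_light), so 7 stages give [√(4.03/2.02)]^7 = (4.03/2.02)^(7/2).
= 1.99505^(7/2) = 11.22.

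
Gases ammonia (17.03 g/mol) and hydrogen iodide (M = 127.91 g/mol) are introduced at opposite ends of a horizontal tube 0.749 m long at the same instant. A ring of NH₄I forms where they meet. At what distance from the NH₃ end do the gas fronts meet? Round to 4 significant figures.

0.5488 m

The fronts meet when d_NH₃ + d_HI = L with d_NH₃/d_HI = √(M_HI/M_NH₃) (Graham's law). Here √(M_HI/M_NH₃) = √(127.91/17.03) = 2.741.
With d_NH₃ + d_HI = 0.749 m, d_HI = 0.749/(1 + 2.741) = 0.2002 m.
d_NH₃ = 0.749 − 0.2002 = 0.5488 m.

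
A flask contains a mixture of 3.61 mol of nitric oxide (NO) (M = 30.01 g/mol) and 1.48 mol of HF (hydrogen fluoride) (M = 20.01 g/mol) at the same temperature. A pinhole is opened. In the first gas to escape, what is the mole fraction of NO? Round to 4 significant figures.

Rate_i ∝ x_i/√M_i (Graham's law weighted by mole fraction), so the effusate composition follows n_i/√M_i.
x_NO(eff) = (n_NO/√M_NO) / (n_NO/√M_NO + n_HF/√M_HF)
= (3.61/√30.01) / (3.61/√30.01 + 1.48/√20.01) = 0.6590/(0.6590 + 0.3309) = 0.6657.

0.6657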